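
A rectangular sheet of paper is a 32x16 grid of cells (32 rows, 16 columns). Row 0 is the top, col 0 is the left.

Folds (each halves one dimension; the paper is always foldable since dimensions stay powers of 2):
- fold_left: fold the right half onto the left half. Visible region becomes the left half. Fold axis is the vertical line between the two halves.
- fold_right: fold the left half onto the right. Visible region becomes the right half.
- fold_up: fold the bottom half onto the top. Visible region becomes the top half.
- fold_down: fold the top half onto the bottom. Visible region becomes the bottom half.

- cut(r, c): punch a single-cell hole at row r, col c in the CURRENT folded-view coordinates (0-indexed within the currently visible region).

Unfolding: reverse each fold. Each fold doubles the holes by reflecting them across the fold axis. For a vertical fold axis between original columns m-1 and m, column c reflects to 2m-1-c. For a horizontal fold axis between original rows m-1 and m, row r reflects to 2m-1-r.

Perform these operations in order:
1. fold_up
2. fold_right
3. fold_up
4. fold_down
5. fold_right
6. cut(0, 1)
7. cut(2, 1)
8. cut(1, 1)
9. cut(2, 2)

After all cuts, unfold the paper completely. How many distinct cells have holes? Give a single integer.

Op 1 fold_up: fold axis h@16; visible region now rows[0,16) x cols[0,16) = 16x16
Op 2 fold_right: fold axis v@8; visible region now rows[0,16) x cols[8,16) = 16x8
Op 3 fold_up: fold axis h@8; visible region now rows[0,8) x cols[8,16) = 8x8
Op 4 fold_down: fold axis h@4; visible region now rows[4,8) x cols[8,16) = 4x8
Op 5 fold_right: fold axis v@12; visible region now rows[4,8) x cols[12,16) = 4x4
Op 6 cut(0, 1): punch at orig (4,13); cuts so far [(4, 13)]; region rows[4,8) x cols[12,16) = 4x4
Op 7 cut(2, 1): punch at orig (6,13); cuts so far [(4, 13), (6, 13)]; region rows[4,8) x cols[12,16) = 4x4
Op 8 cut(1, 1): punch at orig (5,13); cuts so far [(4, 13), (5, 13), (6, 13)]; region rows[4,8) x cols[12,16) = 4x4
Op 9 cut(2, 2): punch at orig (6,14); cuts so far [(4, 13), (5, 13), (6, 13), (6, 14)]; region rows[4,8) x cols[12,16) = 4x4
Unfold 1 (reflect across v@12): 8 holes -> [(4, 10), (4, 13), (5, 10), (5, 13), (6, 9), (6, 10), (6, 13), (6, 14)]
Unfold 2 (reflect across h@4): 16 holes -> [(1, 9), (1, 10), (1, 13), (1, 14), (2, 10), (2, 13), (3, 10), (3, 13), (4, 10), (4, 13), (5, 10), (5, 13), (6, 9), (6, 10), (6, 13), (6, 14)]
Unfold 3 (reflect across h@8): 32 holes -> [(1, 9), (1, 10), (1, 13), (1, 14), (2, 10), (2, 13), (3, 10), (3, 13), (4, 10), (4, 13), (5, 10), (5, 13), (6, 9), (6, 10), (6, 13), (6, 14), (9, 9), (9, 10), (9, 13), (9, 14), (10, 10), (10, 13), (11, 10), (11, 13), (12, 10), (12, 13), (13, 10), (13, 13), (14, 9), (14, 10), (14, 13), (14, 14)]
Unfold 4 (reflect across v@8): 64 holes -> [(1, 1), (1, 2), (1, 5), (1, 6), (1, 9), (1, 10), (1, 13), (1, 14), (2, 2), (2, 5), (2, 10), (2, 13), (3, 2), (3, 5), (3, 10), (3, 13), (4, 2), (4, 5), (4, 10), (4, 13), (5, 2), (5, 5), (5, 10), (5, 13), (6, 1), (6, 2), (6, 5), (6, 6), (6, 9), (6, 10), (6, 13), (6, 14), (9, 1), (9, 2), (9, 5), (9, 6), (9, 9), (9, 10), (9, 13), (9, 14), (10, 2), (10, 5), (10, 10), (10, 13), (11, 2), (11, 5), (11, 10), (11, 13), (12, 2), (12, 5), (12, 10), (12, 13), (13, 2), (13, 5), (13, 10), (13, 13), (14, 1), (14, 2), (14, 5), (14, 6), (14, 9), (14, 10), (14, 13), (14, 14)]
Unfold 5 (reflect across h@16): 128 holes -> [(1, 1), (1, 2), (1, 5), (1, 6), (1, 9), (1, 10), (1, 13), (1, 14), (2, 2), (2, 5), (2, 10), (2, 13), (3, 2), (3, 5), (3, 10), (3, 13), (4, 2), (4, 5), (4, 10), (4, 13), (5, 2), (5, 5), (5, 10), (5, 13), (6, 1), (6, 2), (6, 5), (6, 6), (6, 9), (6, 10), (6, 13), (6, 14), (9, 1), (9, 2), (9, 5), (9, 6), (9, 9), (9, 10), (9, 13), (9, 14), (10, 2), (10, 5), (10, 10), (10, 13), (11, 2), (11, 5), (11, 10), (11, 13), (12, 2), (12, 5), (12, 10), (12, 13), (13, 2), (13, 5), (13, 10), (13, 13), (14, 1), (14, 2), (14, 5), (14, 6), (14, 9), (14, 10), (14, 13), (14, 14), (17, 1), (17, 2), (17, 5), (17, 6), (17, 9), (17, 10), (17, 13), (17, 14), (18, 2), (18, 5), (18, 10), (18, 13), (19, 2), (19, 5), (19, 10), (19, 13), (20, 2), (20, 5), (20, 10), (20, 13), (21, 2), (21, 5), (21, 10), (21, 13), (22, 1), (22, 2), (22, 5), (22, 6), (22, 9), (22, 10), (22, 13), (22, 14), (25, 1), (25, 2), (25, 5), (25, 6), (25, 9), (25, 10), (25, 13), (25, 14), (26, 2), (26, 5), (26, 10), (26, 13), (27, 2), (27, 5), (27, 10), (27, 13), (28, 2), (28, 5), (28, 10), (28, 13), (29, 2), (29, 5), (29, 10), (29, 13), (30, 1), (30, 2), (30, 5), (30, 6), (30, 9), (30, 10), (30, 13), (30, 14)]

Answer: 128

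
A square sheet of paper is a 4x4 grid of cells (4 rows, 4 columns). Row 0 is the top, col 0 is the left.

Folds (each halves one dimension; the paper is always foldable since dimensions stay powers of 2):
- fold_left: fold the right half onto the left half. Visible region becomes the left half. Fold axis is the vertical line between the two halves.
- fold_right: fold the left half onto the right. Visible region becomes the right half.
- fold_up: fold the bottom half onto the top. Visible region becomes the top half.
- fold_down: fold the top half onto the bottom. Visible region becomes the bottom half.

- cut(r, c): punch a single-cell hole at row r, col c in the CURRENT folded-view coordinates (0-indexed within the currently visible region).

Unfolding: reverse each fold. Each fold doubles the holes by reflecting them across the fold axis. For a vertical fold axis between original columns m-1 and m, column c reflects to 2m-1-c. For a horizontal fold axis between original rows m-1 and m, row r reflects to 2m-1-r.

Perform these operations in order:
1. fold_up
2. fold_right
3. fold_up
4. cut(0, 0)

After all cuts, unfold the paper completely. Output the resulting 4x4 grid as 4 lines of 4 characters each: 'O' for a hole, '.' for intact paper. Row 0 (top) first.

Answer: .OO.
.OO.
.OO.
.OO.

Derivation:
Op 1 fold_up: fold axis h@2; visible region now rows[0,2) x cols[0,4) = 2x4
Op 2 fold_right: fold axis v@2; visible region now rows[0,2) x cols[2,4) = 2x2
Op 3 fold_up: fold axis h@1; visible region now rows[0,1) x cols[2,4) = 1x2
Op 4 cut(0, 0): punch at orig (0,2); cuts so far [(0, 2)]; region rows[0,1) x cols[2,4) = 1x2
Unfold 1 (reflect across h@1): 2 holes -> [(0, 2), (1, 2)]
Unfold 2 (reflect across v@2): 4 holes -> [(0, 1), (0, 2), (1, 1), (1, 2)]
Unfold 3 (reflect across h@2): 8 holes -> [(0, 1), (0, 2), (1, 1), (1, 2), (2, 1), (2, 2), (3, 1), (3, 2)]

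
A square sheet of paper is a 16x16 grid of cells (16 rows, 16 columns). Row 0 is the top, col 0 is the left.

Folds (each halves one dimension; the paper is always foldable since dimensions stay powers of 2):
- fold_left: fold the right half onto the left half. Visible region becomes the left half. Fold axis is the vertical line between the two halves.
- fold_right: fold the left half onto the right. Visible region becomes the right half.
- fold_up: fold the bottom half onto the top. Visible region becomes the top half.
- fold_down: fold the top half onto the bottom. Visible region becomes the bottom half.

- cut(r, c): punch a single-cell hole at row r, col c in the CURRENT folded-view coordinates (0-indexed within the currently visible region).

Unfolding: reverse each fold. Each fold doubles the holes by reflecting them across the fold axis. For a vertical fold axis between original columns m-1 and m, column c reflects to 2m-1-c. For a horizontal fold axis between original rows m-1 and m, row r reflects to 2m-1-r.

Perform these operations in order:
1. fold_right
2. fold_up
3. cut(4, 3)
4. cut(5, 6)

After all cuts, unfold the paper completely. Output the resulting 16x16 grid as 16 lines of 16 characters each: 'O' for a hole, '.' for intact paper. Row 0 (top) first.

Op 1 fold_right: fold axis v@8; visible region now rows[0,16) x cols[8,16) = 16x8
Op 2 fold_up: fold axis h@8; visible region now rows[0,8) x cols[8,16) = 8x8
Op 3 cut(4, 3): punch at orig (4,11); cuts so far [(4, 11)]; region rows[0,8) x cols[8,16) = 8x8
Op 4 cut(5, 6): punch at orig (5,14); cuts so far [(4, 11), (5, 14)]; region rows[0,8) x cols[8,16) = 8x8
Unfold 1 (reflect across h@8): 4 holes -> [(4, 11), (5, 14), (10, 14), (11, 11)]
Unfold 2 (reflect across v@8): 8 holes -> [(4, 4), (4, 11), (5, 1), (5, 14), (10, 1), (10, 14), (11, 4), (11, 11)]

Answer: ................
................
................
................
....O......O....
.O............O.
................
................
................
................
.O............O.
....O......O....
................
................
................
................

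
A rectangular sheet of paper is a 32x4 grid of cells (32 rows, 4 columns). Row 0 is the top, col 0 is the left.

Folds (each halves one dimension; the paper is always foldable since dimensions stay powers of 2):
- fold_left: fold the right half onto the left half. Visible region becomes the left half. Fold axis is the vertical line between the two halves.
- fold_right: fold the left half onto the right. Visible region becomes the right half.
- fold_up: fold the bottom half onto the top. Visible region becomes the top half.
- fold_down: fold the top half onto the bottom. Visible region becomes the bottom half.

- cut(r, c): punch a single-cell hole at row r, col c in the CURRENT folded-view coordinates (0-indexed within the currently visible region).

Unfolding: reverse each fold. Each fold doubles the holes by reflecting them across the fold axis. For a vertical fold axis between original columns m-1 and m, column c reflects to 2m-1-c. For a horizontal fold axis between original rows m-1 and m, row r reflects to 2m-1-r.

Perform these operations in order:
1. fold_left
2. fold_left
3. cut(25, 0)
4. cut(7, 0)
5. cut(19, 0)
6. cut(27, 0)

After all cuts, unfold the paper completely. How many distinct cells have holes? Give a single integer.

Op 1 fold_left: fold axis v@2; visible region now rows[0,32) x cols[0,2) = 32x2
Op 2 fold_left: fold axis v@1; visible region now rows[0,32) x cols[0,1) = 32x1
Op 3 cut(25, 0): punch at orig (25,0); cuts so far [(25, 0)]; region rows[0,32) x cols[0,1) = 32x1
Op 4 cut(7, 0): punch at orig (7,0); cuts so far [(7, 0), (25, 0)]; region rows[0,32) x cols[0,1) = 32x1
Op 5 cut(19, 0): punch at orig (19,0); cuts so far [(7, 0), (19, 0), (25, 0)]; region rows[0,32) x cols[0,1) = 32x1
Op 6 cut(27, 0): punch at orig (27,0); cuts so far [(7, 0), (19, 0), (25, 0), (27, 0)]; region rows[0,32) x cols[0,1) = 32x1
Unfold 1 (reflect across v@1): 8 holes -> [(7, 0), (7, 1), (19, 0), (19, 1), (25, 0), (25, 1), (27, 0), (27, 1)]
Unfold 2 (reflect across v@2): 16 holes -> [(7, 0), (7, 1), (7, 2), (7, 3), (19, 0), (19, 1), (19, 2), (19, 3), (25, 0), (25, 1), (25, 2), (25, 3), (27, 0), (27, 1), (27, 2), (27, 3)]

Answer: 16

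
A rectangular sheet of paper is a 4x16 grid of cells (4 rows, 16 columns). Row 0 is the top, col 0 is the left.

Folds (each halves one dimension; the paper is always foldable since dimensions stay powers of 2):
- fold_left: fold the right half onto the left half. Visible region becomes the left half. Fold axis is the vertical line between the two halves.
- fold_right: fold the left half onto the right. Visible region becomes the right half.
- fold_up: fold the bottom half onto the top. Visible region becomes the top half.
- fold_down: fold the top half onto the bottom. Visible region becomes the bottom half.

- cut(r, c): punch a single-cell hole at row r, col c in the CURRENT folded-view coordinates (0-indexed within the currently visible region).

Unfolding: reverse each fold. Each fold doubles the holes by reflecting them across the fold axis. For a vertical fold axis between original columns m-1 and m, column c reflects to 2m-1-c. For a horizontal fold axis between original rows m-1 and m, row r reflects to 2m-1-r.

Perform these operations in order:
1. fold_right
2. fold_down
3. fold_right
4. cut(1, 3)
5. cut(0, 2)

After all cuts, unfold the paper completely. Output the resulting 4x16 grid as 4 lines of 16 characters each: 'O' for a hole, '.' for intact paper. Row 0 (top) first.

Op 1 fold_right: fold axis v@8; visible region now rows[0,4) x cols[8,16) = 4x8
Op 2 fold_down: fold axis h@2; visible region now rows[2,4) x cols[8,16) = 2x8
Op 3 fold_right: fold axis v@12; visible region now rows[2,4) x cols[12,16) = 2x4
Op 4 cut(1, 3): punch at orig (3,15); cuts so far [(3, 15)]; region rows[2,4) x cols[12,16) = 2x4
Op 5 cut(0, 2): punch at orig (2,14); cuts so far [(2, 14), (3, 15)]; region rows[2,4) x cols[12,16) = 2x4
Unfold 1 (reflect across v@12): 4 holes -> [(2, 9), (2, 14), (3, 8), (3, 15)]
Unfold 2 (reflect across h@2): 8 holes -> [(0, 8), (0, 15), (1, 9), (1, 14), (2, 9), (2, 14), (3, 8), (3, 15)]
Unfold 3 (reflect across v@8): 16 holes -> [(0, 0), (0, 7), (0, 8), (0, 15), (1, 1), (1, 6), (1, 9), (1, 14), (2, 1), (2, 6), (2, 9), (2, 14), (3, 0), (3, 7), (3, 8), (3, 15)]

Answer: O......OO......O
.O....O..O....O.
.O....O..O....O.
O......OO......O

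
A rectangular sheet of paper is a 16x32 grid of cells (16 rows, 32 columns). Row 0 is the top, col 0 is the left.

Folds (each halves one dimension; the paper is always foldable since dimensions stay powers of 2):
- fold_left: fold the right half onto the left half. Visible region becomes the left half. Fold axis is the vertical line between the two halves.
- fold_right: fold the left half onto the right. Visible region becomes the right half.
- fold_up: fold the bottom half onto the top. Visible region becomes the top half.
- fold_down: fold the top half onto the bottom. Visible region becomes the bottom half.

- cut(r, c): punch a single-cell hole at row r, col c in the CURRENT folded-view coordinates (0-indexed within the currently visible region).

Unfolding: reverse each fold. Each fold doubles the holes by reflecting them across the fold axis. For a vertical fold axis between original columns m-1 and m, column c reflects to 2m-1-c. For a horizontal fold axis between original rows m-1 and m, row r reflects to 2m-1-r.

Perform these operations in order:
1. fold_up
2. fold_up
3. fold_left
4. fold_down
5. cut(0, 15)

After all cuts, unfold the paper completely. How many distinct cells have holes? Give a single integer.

Answer: 16

Derivation:
Op 1 fold_up: fold axis h@8; visible region now rows[0,8) x cols[0,32) = 8x32
Op 2 fold_up: fold axis h@4; visible region now rows[0,4) x cols[0,32) = 4x32
Op 3 fold_left: fold axis v@16; visible region now rows[0,4) x cols[0,16) = 4x16
Op 4 fold_down: fold axis h@2; visible region now rows[2,4) x cols[0,16) = 2x16
Op 5 cut(0, 15): punch at orig (2,15); cuts so far [(2, 15)]; region rows[2,4) x cols[0,16) = 2x16
Unfold 1 (reflect across h@2): 2 holes -> [(1, 15), (2, 15)]
Unfold 2 (reflect across v@16): 4 holes -> [(1, 15), (1, 16), (2, 15), (2, 16)]
Unfold 3 (reflect across h@4): 8 holes -> [(1, 15), (1, 16), (2, 15), (2, 16), (5, 15), (5, 16), (6, 15), (6, 16)]
Unfold 4 (reflect across h@8): 16 holes -> [(1, 15), (1, 16), (2, 15), (2, 16), (5, 15), (5, 16), (6, 15), (6, 16), (9, 15), (9, 16), (10, 15), (10, 16), (13, 15), (13, 16), (14, 15), (14, 16)]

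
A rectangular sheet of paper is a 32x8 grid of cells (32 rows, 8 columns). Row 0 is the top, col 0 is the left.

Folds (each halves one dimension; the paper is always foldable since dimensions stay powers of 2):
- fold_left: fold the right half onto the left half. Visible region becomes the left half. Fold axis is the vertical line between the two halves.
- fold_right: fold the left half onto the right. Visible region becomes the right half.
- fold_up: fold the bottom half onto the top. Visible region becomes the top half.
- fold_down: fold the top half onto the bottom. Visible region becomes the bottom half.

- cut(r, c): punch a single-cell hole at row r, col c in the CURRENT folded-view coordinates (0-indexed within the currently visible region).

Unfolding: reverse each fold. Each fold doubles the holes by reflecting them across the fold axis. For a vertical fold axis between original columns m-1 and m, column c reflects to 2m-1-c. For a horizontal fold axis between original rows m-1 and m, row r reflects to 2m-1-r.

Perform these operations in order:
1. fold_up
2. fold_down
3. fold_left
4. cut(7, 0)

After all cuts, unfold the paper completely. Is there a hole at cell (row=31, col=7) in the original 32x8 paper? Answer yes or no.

Answer: yes

Derivation:
Op 1 fold_up: fold axis h@16; visible region now rows[0,16) x cols[0,8) = 16x8
Op 2 fold_down: fold axis h@8; visible region now rows[8,16) x cols[0,8) = 8x8
Op 3 fold_left: fold axis v@4; visible region now rows[8,16) x cols[0,4) = 8x4
Op 4 cut(7, 0): punch at orig (15,0); cuts so far [(15, 0)]; region rows[8,16) x cols[0,4) = 8x4
Unfold 1 (reflect across v@4): 2 holes -> [(15, 0), (15, 7)]
Unfold 2 (reflect across h@8): 4 holes -> [(0, 0), (0, 7), (15, 0), (15, 7)]
Unfold 3 (reflect across h@16): 8 holes -> [(0, 0), (0, 7), (15, 0), (15, 7), (16, 0), (16, 7), (31, 0), (31, 7)]
Holes: [(0, 0), (0, 7), (15, 0), (15, 7), (16, 0), (16, 7), (31, 0), (31, 7)]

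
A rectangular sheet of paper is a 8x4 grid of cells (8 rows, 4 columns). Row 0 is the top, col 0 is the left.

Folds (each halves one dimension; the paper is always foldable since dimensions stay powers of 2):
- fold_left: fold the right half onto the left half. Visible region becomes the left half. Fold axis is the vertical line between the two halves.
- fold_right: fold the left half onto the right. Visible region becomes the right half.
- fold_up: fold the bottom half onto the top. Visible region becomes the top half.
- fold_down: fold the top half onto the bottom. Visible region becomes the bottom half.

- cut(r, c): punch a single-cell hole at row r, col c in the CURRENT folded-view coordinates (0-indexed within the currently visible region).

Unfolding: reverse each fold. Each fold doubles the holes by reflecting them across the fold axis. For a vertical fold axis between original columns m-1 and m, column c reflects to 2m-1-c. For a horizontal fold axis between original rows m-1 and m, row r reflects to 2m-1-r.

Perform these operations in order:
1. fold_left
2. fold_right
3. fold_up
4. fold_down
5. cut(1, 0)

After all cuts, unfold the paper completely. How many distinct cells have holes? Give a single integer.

Op 1 fold_left: fold axis v@2; visible region now rows[0,8) x cols[0,2) = 8x2
Op 2 fold_right: fold axis v@1; visible region now rows[0,8) x cols[1,2) = 8x1
Op 3 fold_up: fold axis h@4; visible region now rows[0,4) x cols[1,2) = 4x1
Op 4 fold_down: fold axis h@2; visible region now rows[2,4) x cols[1,2) = 2x1
Op 5 cut(1, 0): punch at orig (3,1); cuts so far [(3, 1)]; region rows[2,4) x cols[1,2) = 2x1
Unfold 1 (reflect across h@2): 2 holes -> [(0, 1), (3, 1)]
Unfold 2 (reflect across h@4): 4 holes -> [(0, 1), (3, 1), (4, 1), (7, 1)]
Unfold 3 (reflect across v@1): 8 holes -> [(0, 0), (0, 1), (3, 0), (3, 1), (4, 0), (4, 1), (7, 0), (7, 1)]
Unfold 4 (reflect across v@2): 16 holes -> [(0, 0), (0, 1), (0, 2), (0, 3), (3, 0), (3, 1), (3, 2), (3, 3), (4, 0), (4, 1), (4, 2), (4, 3), (7, 0), (7, 1), (7, 2), (7, 3)]

Answer: 16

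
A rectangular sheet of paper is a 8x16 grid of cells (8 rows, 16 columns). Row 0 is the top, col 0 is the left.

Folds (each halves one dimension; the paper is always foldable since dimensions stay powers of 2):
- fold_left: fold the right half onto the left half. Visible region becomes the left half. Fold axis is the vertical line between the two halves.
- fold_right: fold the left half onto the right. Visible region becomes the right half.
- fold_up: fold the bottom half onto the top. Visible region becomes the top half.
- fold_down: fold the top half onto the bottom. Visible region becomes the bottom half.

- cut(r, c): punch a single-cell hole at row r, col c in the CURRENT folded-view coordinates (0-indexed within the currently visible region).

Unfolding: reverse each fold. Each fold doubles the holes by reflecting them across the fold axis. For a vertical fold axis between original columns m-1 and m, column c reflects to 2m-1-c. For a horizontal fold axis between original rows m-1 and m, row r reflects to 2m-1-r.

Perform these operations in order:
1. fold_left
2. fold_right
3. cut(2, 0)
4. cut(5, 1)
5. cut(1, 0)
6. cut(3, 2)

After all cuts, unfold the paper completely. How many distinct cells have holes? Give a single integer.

Op 1 fold_left: fold axis v@8; visible region now rows[0,8) x cols[0,8) = 8x8
Op 2 fold_right: fold axis v@4; visible region now rows[0,8) x cols[4,8) = 8x4
Op 3 cut(2, 0): punch at orig (2,4); cuts so far [(2, 4)]; region rows[0,8) x cols[4,8) = 8x4
Op 4 cut(5, 1): punch at orig (5,5); cuts so far [(2, 4), (5, 5)]; region rows[0,8) x cols[4,8) = 8x4
Op 5 cut(1, 0): punch at orig (1,4); cuts so far [(1, 4), (2, 4), (5, 5)]; region rows[0,8) x cols[4,8) = 8x4
Op 6 cut(3, 2): punch at orig (3,6); cuts so far [(1, 4), (2, 4), (3, 6), (5, 5)]; region rows[0,8) x cols[4,8) = 8x4
Unfold 1 (reflect across v@4): 8 holes -> [(1, 3), (1, 4), (2, 3), (2, 4), (3, 1), (3, 6), (5, 2), (5, 5)]
Unfold 2 (reflect across v@8): 16 holes -> [(1, 3), (1, 4), (1, 11), (1, 12), (2, 3), (2, 4), (2, 11), (2, 12), (3, 1), (3, 6), (3, 9), (3, 14), (5, 2), (5, 5), (5, 10), (5, 13)]

Answer: 16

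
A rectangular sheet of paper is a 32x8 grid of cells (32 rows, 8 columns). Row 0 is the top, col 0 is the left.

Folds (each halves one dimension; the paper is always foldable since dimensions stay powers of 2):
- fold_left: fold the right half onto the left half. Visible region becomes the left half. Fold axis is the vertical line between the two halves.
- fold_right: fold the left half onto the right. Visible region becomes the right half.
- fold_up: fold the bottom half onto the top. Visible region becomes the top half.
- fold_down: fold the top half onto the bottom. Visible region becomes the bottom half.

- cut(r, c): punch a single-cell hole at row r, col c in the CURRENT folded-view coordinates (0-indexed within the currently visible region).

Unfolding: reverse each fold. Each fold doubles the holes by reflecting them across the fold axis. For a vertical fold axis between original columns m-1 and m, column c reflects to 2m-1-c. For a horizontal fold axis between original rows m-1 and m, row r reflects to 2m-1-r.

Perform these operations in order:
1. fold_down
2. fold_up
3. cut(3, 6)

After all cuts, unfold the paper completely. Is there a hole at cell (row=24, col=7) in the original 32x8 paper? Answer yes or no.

Answer: no

Derivation:
Op 1 fold_down: fold axis h@16; visible region now rows[16,32) x cols[0,8) = 16x8
Op 2 fold_up: fold axis h@24; visible region now rows[16,24) x cols[0,8) = 8x8
Op 3 cut(3, 6): punch at orig (19,6); cuts so far [(19, 6)]; region rows[16,24) x cols[0,8) = 8x8
Unfold 1 (reflect across h@24): 2 holes -> [(19, 6), (28, 6)]
Unfold 2 (reflect across h@16): 4 holes -> [(3, 6), (12, 6), (19, 6), (28, 6)]
Holes: [(3, 6), (12, 6), (19, 6), (28, 6)]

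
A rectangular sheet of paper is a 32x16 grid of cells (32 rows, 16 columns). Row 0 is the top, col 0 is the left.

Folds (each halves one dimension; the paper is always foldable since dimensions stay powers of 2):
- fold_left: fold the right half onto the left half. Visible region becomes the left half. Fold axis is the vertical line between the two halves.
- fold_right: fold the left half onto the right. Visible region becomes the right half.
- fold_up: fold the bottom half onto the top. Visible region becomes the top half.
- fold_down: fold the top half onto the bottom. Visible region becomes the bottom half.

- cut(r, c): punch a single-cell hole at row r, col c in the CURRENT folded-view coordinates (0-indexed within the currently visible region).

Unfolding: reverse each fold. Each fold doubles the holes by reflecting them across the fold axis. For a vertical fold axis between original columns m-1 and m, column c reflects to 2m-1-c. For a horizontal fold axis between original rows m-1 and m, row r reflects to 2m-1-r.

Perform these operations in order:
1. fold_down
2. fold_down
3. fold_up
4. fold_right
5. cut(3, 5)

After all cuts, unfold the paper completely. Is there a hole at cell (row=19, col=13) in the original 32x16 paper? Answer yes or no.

Op 1 fold_down: fold axis h@16; visible region now rows[16,32) x cols[0,16) = 16x16
Op 2 fold_down: fold axis h@24; visible region now rows[24,32) x cols[0,16) = 8x16
Op 3 fold_up: fold axis h@28; visible region now rows[24,28) x cols[0,16) = 4x16
Op 4 fold_right: fold axis v@8; visible region now rows[24,28) x cols[8,16) = 4x8
Op 5 cut(3, 5): punch at orig (27,13); cuts so far [(27, 13)]; region rows[24,28) x cols[8,16) = 4x8
Unfold 1 (reflect across v@8): 2 holes -> [(27, 2), (27, 13)]
Unfold 2 (reflect across h@28): 4 holes -> [(27, 2), (27, 13), (28, 2), (28, 13)]
Unfold 3 (reflect across h@24): 8 holes -> [(19, 2), (19, 13), (20, 2), (20, 13), (27, 2), (27, 13), (28, 2), (28, 13)]
Unfold 4 (reflect across h@16): 16 holes -> [(3, 2), (3, 13), (4, 2), (4, 13), (11, 2), (11, 13), (12, 2), (12, 13), (19, 2), (19, 13), (20, 2), (20, 13), (27, 2), (27, 13), (28, 2), (28, 13)]
Holes: [(3, 2), (3, 13), (4, 2), (4, 13), (11, 2), (11, 13), (12, 2), (12, 13), (19, 2), (19, 13), (20, 2), (20, 13), (27, 2), (27, 13), (28, 2), (28, 13)]

Answer: yes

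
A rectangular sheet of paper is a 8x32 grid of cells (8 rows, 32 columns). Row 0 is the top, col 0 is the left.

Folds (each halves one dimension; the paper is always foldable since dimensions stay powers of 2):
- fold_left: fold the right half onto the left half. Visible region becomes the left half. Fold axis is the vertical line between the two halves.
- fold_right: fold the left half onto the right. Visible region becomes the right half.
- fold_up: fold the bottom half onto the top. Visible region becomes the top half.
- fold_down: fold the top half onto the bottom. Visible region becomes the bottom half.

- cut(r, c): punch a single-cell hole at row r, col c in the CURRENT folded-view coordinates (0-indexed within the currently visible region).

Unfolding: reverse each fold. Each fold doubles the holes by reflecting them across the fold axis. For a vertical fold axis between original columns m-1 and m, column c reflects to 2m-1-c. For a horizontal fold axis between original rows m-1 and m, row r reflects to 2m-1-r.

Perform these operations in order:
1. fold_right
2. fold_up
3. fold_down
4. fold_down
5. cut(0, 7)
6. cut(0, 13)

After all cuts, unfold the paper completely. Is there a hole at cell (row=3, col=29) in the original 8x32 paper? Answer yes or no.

Answer: yes

Derivation:
Op 1 fold_right: fold axis v@16; visible region now rows[0,8) x cols[16,32) = 8x16
Op 2 fold_up: fold axis h@4; visible region now rows[0,4) x cols[16,32) = 4x16
Op 3 fold_down: fold axis h@2; visible region now rows[2,4) x cols[16,32) = 2x16
Op 4 fold_down: fold axis h@3; visible region now rows[3,4) x cols[16,32) = 1x16
Op 5 cut(0, 7): punch at orig (3,23); cuts so far [(3, 23)]; region rows[3,4) x cols[16,32) = 1x16
Op 6 cut(0, 13): punch at orig (3,29); cuts so far [(3, 23), (3, 29)]; region rows[3,4) x cols[16,32) = 1x16
Unfold 1 (reflect across h@3): 4 holes -> [(2, 23), (2, 29), (3, 23), (3, 29)]
Unfold 2 (reflect across h@2): 8 holes -> [(0, 23), (0, 29), (1, 23), (1, 29), (2, 23), (2, 29), (3, 23), (3, 29)]
Unfold 3 (reflect across h@4): 16 holes -> [(0, 23), (0, 29), (1, 23), (1, 29), (2, 23), (2, 29), (3, 23), (3, 29), (4, 23), (4, 29), (5, 23), (5, 29), (6, 23), (6, 29), (7, 23), (7, 29)]
Unfold 4 (reflect across v@16): 32 holes -> [(0, 2), (0, 8), (0, 23), (0, 29), (1, 2), (1, 8), (1, 23), (1, 29), (2, 2), (2, 8), (2, 23), (2, 29), (3, 2), (3, 8), (3, 23), (3, 29), (4, 2), (4, 8), (4, 23), (4, 29), (5, 2), (5, 8), (5, 23), (5, 29), (6, 2), (6, 8), (6, 23), (6, 29), (7, 2), (7, 8), (7, 23), (7, 29)]
Holes: [(0, 2), (0, 8), (0, 23), (0, 29), (1, 2), (1, 8), (1, 23), (1, 29), (2, 2), (2, 8), (2, 23), (2, 29), (3, 2), (3, 8), (3, 23), (3, 29), (4, 2), (4, 8), (4, 23), (4, 29), (5, 2), (5, 8), (5, 23), (5, 29), (6, 2), (6, 8), (6, 23), (6, 29), (7, 2), (7, 8), (7, 23), (7, 29)]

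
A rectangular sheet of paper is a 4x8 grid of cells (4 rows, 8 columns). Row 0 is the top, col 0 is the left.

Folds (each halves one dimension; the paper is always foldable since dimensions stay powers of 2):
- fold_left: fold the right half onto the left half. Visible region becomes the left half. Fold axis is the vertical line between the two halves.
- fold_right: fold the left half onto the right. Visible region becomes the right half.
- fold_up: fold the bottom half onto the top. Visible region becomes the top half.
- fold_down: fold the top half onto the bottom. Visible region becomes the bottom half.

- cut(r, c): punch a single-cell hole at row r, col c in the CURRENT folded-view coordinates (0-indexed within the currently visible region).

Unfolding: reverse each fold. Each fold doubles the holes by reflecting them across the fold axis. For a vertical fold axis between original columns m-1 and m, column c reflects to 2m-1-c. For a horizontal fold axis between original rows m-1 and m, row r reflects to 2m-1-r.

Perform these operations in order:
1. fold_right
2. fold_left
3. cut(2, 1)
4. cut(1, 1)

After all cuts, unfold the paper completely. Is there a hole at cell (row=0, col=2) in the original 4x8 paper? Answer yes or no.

Op 1 fold_right: fold axis v@4; visible region now rows[0,4) x cols[4,8) = 4x4
Op 2 fold_left: fold axis v@6; visible region now rows[0,4) x cols[4,6) = 4x2
Op 3 cut(2, 1): punch at orig (2,5); cuts so far [(2, 5)]; region rows[0,4) x cols[4,6) = 4x2
Op 4 cut(1, 1): punch at orig (1,5); cuts so far [(1, 5), (2, 5)]; region rows[0,4) x cols[4,6) = 4x2
Unfold 1 (reflect across v@6): 4 holes -> [(1, 5), (1, 6), (2, 5), (2, 6)]
Unfold 2 (reflect across v@4): 8 holes -> [(1, 1), (1, 2), (1, 5), (1, 6), (2, 1), (2, 2), (2, 5), (2, 6)]
Holes: [(1, 1), (1, 2), (1, 5), (1, 6), (2, 1), (2, 2), (2, 5), (2, 6)]

Answer: no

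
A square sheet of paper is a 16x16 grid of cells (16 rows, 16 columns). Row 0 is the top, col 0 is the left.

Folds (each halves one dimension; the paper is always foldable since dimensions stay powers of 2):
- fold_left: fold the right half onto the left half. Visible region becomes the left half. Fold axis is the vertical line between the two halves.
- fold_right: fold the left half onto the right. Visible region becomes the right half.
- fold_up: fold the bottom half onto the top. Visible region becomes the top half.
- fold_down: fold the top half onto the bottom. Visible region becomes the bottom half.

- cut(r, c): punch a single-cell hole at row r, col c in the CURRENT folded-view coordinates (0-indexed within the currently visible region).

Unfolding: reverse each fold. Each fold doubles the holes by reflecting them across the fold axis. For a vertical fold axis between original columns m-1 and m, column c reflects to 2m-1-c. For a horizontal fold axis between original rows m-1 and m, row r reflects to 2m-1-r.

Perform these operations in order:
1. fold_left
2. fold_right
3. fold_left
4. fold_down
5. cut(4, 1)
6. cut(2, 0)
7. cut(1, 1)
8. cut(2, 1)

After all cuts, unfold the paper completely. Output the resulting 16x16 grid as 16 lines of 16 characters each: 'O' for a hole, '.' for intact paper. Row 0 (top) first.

Answer: ................
................
................
.OO..OO..OO..OO.
................
OOOOOOOOOOOOOOOO
.OO..OO..OO..OO.
................
................
.OO..OO..OO..OO.
OOOOOOOOOOOOOOOO
................
.OO..OO..OO..OO.
................
................
................

Derivation:
Op 1 fold_left: fold axis v@8; visible region now rows[0,16) x cols[0,8) = 16x8
Op 2 fold_right: fold axis v@4; visible region now rows[0,16) x cols[4,8) = 16x4
Op 3 fold_left: fold axis v@6; visible region now rows[0,16) x cols[4,6) = 16x2
Op 4 fold_down: fold axis h@8; visible region now rows[8,16) x cols[4,6) = 8x2
Op 5 cut(4, 1): punch at orig (12,5); cuts so far [(12, 5)]; region rows[8,16) x cols[4,6) = 8x2
Op 6 cut(2, 0): punch at orig (10,4); cuts so far [(10, 4), (12, 5)]; region rows[8,16) x cols[4,6) = 8x2
Op 7 cut(1, 1): punch at orig (9,5); cuts so far [(9, 5), (10, 4), (12, 5)]; region rows[8,16) x cols[4,6) = 8x2
Op 8 cut(2, 1): punch at orig (10,5); cuts so far [(9, 5), (10, 4), (10, 5), (12, 5)]; region rows[8,16) x cols[4,6) = 8x2
Unfold 1 (reflect across h@8): 8 holes -> [(3, 5), (5, 4), (5, 5), (6, 5), (9, 5), (10, 4), (10, 5), (12, 5)]
Unfold 2 (reflect across v@6): 16 holes -> [(3, 5), (3, 6), (5, 4), (5, 5), (5, 6), (5, 7), (6, 5), (6, 6), (9, 5), (9, 6), (10, 4), (10, 5), (10, 6), (10, 7), (12, 5), (12, 6)]
Unfold 3 (reflect across v@4): 32 holes -> [(3, 1), (3, 2), (3, 5), (3, 6), (5, 0), (5, 1), (5, 2), (5, 3), (5, 4), (5, 5), (5, 6), (5, 7), (6, 1), (6, 2), (6, 5), (6, 6), (9, 1), (9, 2), (9, 5), (9, 6), (10, 0), (10, 1), (10, 2), (10, 3), (10, 4), (10, 5), (10, 6), (10, 7), (12, 1), (12, 2), (12, 5), (12, 6)]
Unfold 4 (reflect across v@8): 64 holes -> [(3, 1), (3, 2), (3, 5), (3, 6), (3, 9), (3, 10), (3, 13), (3, 14), (5, 0), (5, 1), (5, 2), (5, 3), (5, 4), (5, 5), (5, 6), (5, 7), (5, 8), (5, 9), (5, 10), (5, 11), (5, 12), (5, 13), (5, 14), (5, 15), (6, 1), (6, 2), (6, 5), (6, 6), (6, 9), (6, 10), (6, 13), (6, 14), (9, 1), (9, 2), (9, 5), (9, 6), (9, 9), (9, 10), (9, 13), (9, 14), (10, 0), (10, 1), (10, 2), (10, 3), (10, 4), (10, 5), (10, 6), (10, 7), (10, 8), (10, 9), (10, 10), (10, 11), (10, 12), (10, 13), (10, 14), (10, 15), (12, 1), (12, 2), (12, 5), (12, 6), (12, 9), (12, 10), (12, 13), (12, 14)]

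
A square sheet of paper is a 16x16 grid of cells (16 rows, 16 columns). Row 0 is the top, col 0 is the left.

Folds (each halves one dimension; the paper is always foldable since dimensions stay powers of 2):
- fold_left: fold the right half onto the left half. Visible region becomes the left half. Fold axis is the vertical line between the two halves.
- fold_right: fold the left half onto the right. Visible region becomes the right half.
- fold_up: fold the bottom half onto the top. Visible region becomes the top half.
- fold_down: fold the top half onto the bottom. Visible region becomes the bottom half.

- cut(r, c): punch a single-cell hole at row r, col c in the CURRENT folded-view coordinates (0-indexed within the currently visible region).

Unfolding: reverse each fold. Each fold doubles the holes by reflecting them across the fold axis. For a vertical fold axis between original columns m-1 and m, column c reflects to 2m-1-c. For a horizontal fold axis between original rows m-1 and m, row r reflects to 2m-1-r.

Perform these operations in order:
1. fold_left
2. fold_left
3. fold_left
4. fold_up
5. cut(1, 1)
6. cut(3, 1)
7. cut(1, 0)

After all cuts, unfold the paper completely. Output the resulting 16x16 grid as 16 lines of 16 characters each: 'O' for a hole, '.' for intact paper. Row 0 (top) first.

Answer: ................
OOOOOOOOOOOOOOOO
................
.OO..OO..OO..OO.
................
................
................
................
................
................
................
................
.OO..OO..OO..OO.
................
OOOOOOOOOOOOOOOO
................

Derivation:
Op 1 fold_left: fold axis v@8; visible region now rows[0,16) x cols[0,8) = 16x8
Op 2 fold_left: fold axis v@4; visible region now rows[0,16) x cols[0,4) = 16x4
Op 3 fold_left: fold axis v@2; visible region now rows[0,16) x cols[0,2) = 16x2
Op 4 fold_up: fold axis h@8; visible region now rows[0,8) x cols[0,2) = 8x2
Op 5 cut(1, 1): punch at orig (1,1); cuts so far [(1, 1)]; region rows[0,8) x cols[0,2) = 8x2
Op 6 cut(3, 1): punch at orig (3,1); cuts so far [(1, 1), (3, 1)]; region rows[0,8) x cols[0,2) = 8x2
Op 7 cut(1, 0): punch at orig (1,0); cuts so far [(1, 0), (1, 1), (3, 1)]; region rows[0,8) x cols[0,2) = 8x2
Unfold 1 (reflect across h@8): 6 holes -> [(1, 0), (1, 1), (3, 1), (12, 1), (14, 0), (14, 1)]
Unfold 2 (reflect across v@2): 12 holes -> [(1, 0), (1, 1), (1, 2), (1, 3), (3, 1), (3, 2), (12, 1), (12, 2), (14, 0), (14, 1), (14, 2), (14, 3)]
Unfold 3 (reflect across v@4): 24 holes -> [(1, 0), (1, 1), (1, 2), (1, 3), (1, 4), (1, 5), (1, 6), (1, 7), (3, 1), (3, 2), (3, 5), (3, 6), (12, 1), (12, 2), (12, 5), (12, 6), (14, 0), (14, 1), (14, 2), (14, 3), (14, 4), (14, 5), (14, 6), (14, 7)]
Unfold 4 (reflect across v@8): 48 holes -> [(1, 0), (1, 1), (1, 2), (1, 3), (1, 4), (1, 5), (1, 6), (1, 7), (1, 8), (1, 9), (1, 10), (1, 11), (1, 12), (1, 13), (1, 14), (1, 15), (3, 1), (3, 2), (3, 5), (3, 6), (3, 9), (3, 10), (3, 13), (3, 14), (12, 1), (12, 2), (12, 5), (12, 6), (12, 9), (12, 10), (12, 13), (12, 14), (14, 0), (14, 1), (14, 2), (14, 3), (14, 4), (14, 5), (14, 6), (14, 7), (14, 8), (14, 9), (14, 10), (14, 11), (14, 12), (14, 13), (14, 14), (14, 15)]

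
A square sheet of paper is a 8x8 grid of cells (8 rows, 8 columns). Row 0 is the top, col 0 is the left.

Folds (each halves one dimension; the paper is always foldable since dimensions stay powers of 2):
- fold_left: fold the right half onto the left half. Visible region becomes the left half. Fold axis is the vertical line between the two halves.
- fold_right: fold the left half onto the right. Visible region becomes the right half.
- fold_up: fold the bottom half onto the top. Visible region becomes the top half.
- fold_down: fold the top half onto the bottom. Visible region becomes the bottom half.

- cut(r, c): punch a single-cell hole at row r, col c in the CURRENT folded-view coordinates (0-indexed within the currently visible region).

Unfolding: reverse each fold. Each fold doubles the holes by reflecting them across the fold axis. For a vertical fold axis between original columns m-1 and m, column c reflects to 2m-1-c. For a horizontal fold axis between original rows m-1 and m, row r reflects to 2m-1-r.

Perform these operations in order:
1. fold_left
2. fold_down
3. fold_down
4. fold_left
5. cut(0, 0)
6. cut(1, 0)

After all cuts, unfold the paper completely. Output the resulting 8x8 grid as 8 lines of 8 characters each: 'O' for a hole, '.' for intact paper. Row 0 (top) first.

Op 1 fold_left: fold axis v@4; visible region now rows[0,8) x cols[0,4) = 8x4
Op 2 fold_down: fold axis h@4; visible region now rows[4,8) x cols[0,4) = 4x4
Op 3 fold_down: fold axis h@6; visible region now rows[6,8) x cols[0,4) = 2x4
Op 4 fold_left: fold axis v@2; visible region now rows[6,8) x cols[0,2) = 2x2
Op 5 cut(0, 0): punch at orig (6,0); cuts so far [(6, 0)]; region rows[6,8) x cols[0,2) = 2x2
Op 6 cut(1, 0): punch at orig (7,0); cuts so far [(6, 0), (7, 0)]; region rows[6,8) x cols[0,2) = 2x2
Unfold 1 (reflect across v@2): 4 holes -> [(6, 0), (6, 3), (7, 0), (7, 3)]
Unfold 2 (reflect across h@6): 8 holes -> [(4, 0), (4, 3), (5, 0), (5, 3), (6, 0), (6, 3), (7, 0), (7, 3)]
Unfold 3 (reflect across h@4): 16 holes -> [(0, 0), (0, 3), (1, 0), (1, 3), (2, 0), (2, 3), (3, 0), (3, 3), (4, 0), (4, 3), (5, 0), (5, 3), (6, 0), (6, 3), (7, 0), (7, 3)]
Unfold 4 (reflect across v@4): 32 holes -> [(0, 0), (0, 3), (0, 4), (0, 7), (1, 0), (1, 3), (1, 4), (1, 7), (2, 0), (2, 3), (2, 4), (2, 7), (3, 0), (3, 3), (3, 4), (3, 7), (4, 0), (4, 3), (4, 4), (4, 7), (5, 0), (5, 3), (5, 4), (5, 7), (6, 0), (6, 3), (6, 4), (6, 7), (7, 0), (7, 3), (7, 4), (7, 7)]

Answer: O..OO..O
O..OO..O
O..OO..O
O..OO..O
O..OO..O
O..OO..O
O..OO..O
O..OO..O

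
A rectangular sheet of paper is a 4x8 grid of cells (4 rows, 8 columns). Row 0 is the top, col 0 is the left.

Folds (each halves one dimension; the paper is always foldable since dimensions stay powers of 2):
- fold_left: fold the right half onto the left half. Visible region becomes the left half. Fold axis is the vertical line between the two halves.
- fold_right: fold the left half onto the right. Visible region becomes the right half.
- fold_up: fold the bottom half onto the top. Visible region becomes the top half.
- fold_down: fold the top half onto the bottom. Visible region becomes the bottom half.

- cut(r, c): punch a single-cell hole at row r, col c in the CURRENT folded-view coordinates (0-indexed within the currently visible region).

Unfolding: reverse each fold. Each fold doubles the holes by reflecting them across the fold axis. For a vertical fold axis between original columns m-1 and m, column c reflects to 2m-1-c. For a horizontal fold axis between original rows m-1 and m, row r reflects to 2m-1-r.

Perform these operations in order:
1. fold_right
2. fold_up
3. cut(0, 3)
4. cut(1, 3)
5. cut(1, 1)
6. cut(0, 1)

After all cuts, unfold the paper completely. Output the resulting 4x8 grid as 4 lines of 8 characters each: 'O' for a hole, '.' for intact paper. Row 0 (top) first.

Answer: O.O..O.O
O.O..O.O
O.O..O.O
O.O..O.O

Derivation:
Op 1 fold_right: fold axis v@4; visible region now rows[0,4) x cols[4,8) = 4x4
Op 2 fold_up: fold axis h@2; visible region now rows[0,2) x cols[4,8) = 2x4
Op 3 cut(0, 3): punch at orig (0,7); cuts so far [(0, 7)]; region rows[0,2) x cols[4,8) = 2x4
Op 4 cut(1, 3): punch at orig (1,7); cuts so far [(0, 7), (1, 7)]; region rows[0,2) x cols[4,8) = 2x4
Op 5 cut(1, 1): punch at orig (1,5); cuts so far [(0, 7), (1, 5), (1, 7)]; region rows[0,2) x cols[4,8) = 2x4
Op 6 cut(0, 1): punch at orig (0,5); cuts so far [(0, 5), (0, 7), (1, 5), (1, 7)]; region rows[0,2) x cols[4,8) = 2x4
Unfold 1 (reflect across h@2): 8 holes -> [(0, 5), (0, 7), (1, 5), (1, 7), (2, 5), (2, 7), (3, 5), (3, 7)]
Unfold 2 (reflect across v@4): 16 holes -> [(0, 0), (0, 2), (0, 5), (0, 7), (1, 0), (1, 2), (1, 5), (1, 7), (2, 0), (2, 2), (2, 5), (2, 7), (3, 0), (3, 2), (3, 5), (3, 7)]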